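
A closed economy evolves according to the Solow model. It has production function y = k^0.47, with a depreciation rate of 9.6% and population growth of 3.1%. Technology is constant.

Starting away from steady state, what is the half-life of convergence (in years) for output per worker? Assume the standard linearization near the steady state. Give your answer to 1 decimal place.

Near the steady state the convergence rate is λ = (1 − α)(n + δ).
λ = (1 − 0.47) × 0.127 = 0.53 × 0.127 = 0.06731
Half-life = ln 2 / λ = 0.6931 / 0.06731 ≈ 10.30 years

about 10.3 years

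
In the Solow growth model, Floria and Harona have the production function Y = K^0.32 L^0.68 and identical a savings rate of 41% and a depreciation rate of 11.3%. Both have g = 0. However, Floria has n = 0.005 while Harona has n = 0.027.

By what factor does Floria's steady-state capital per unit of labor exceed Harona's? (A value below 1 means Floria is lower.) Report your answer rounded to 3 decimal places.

Steady-state k* = [s/(n + δ)]^(1/(1−α)), so the ratio is [ (s_F/(n + δ)_F) / (s_H/(n + δ)_H) ]^1.4706.
s_F/(n + δ)_F = 0.41/0.118 = 3.4746; s_H/(n + δ)_H = 0.41/0.140 = 2.9286.
Ratio = (3.4746/2.9286)^1.4706 = 1.1864^1.4706 ≈ 1.2858

ratio ≈ 1.286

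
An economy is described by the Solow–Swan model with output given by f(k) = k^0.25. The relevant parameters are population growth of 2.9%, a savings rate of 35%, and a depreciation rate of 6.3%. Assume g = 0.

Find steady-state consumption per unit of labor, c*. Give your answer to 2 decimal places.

c* ≈ 1.01

In steady state, investment equals break-even investment: s·k^α = (n + δ)·k.
Dividing both sides by k: k^(1−α) = s / (n + δ).
k^0.75 = 0.35 / (0.029 + 0.063) = 0.35 / 0.092 = 3.8043
k* = 3.8043^(1/0.75) ≈ 5.9388
y* = (k*)^α = 5.9388^0.25 ≈ 1.5611
c* = (1 − s)·y* = (1 − 0.35) × 1.5611 ≈ 1.0147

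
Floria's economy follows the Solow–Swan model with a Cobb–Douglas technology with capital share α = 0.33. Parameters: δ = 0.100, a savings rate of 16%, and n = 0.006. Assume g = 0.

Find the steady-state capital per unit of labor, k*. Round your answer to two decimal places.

In steady state, investment equals break-even investment: s·k^α = (n + δ)·k.
Rearranging, k^(1−α) = s / (n + δ).
k^0.67 = 0.16 / (0.006 + 0.100) = 0.16 / 0.106 = 1.5094
k* = 1.5094^(1/0.67) ≈ 1.8487

k* = 1.85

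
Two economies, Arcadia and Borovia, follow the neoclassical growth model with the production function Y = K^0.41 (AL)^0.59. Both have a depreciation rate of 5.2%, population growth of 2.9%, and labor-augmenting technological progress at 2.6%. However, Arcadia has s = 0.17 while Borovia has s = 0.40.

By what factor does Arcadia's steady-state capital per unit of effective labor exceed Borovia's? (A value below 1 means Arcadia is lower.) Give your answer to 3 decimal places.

Steady-state k* = [s/(n + g + δ)]^(1/(1−α)), so the ratio is [ (s_A/(n + g + δ)_A) / (s_B/(n + g + δ)_B) ]^1.6949.
s_A/(n + g + δ)_A = 0.17/0.107 = 1.5888; s_B/(n + g + δ)_B = 0.40/0.107 = 3.7383.
Ratio = (1.5888/3.7383)^1.6949 = 0.4250^1.6949 ≈ 0.2345

k*_A / k*_B ≈ 0.235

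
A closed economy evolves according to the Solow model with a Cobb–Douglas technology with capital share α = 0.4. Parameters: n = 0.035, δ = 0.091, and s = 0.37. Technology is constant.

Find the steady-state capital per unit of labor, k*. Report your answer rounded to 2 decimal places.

Steady state requires s·f(k) = (n + δ)·k, i.e. s·k^α = (n + δ)·k.
Dividing both sides by k: k^(1−α) = s / (n + δ).
k^0.6 = 0.37 / (0.035 + 0.091) = 0.37 / 0.126 = 2.9365
k* = 2.9365^(1/0.6) ≈ 6.0217

k* ≈ 6.02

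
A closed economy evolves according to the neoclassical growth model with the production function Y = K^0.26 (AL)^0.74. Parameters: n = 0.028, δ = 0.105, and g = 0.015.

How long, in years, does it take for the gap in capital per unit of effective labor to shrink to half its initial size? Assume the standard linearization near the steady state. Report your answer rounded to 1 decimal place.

Near the steady state the convergence rate is λ = (1 − α)(n + g + δ).
λ = (1 − 0.26) × 0.148 = 0.74 × 0.148 = 0.10952
Half-life = ln 2 / λ = 0.6931 / 0.10952 ≈ 6.33 years

about 6.3 years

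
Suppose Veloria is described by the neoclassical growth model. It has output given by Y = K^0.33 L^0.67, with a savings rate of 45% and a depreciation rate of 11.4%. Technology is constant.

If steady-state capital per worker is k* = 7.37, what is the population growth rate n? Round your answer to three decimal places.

At the steady state, Δk = 0, so s·k^α = (n + δ)·k.
So s / (n + δ) = (k*)^(1−α) = 7.37^0.67 = 3.8124.
Therefore n + δ = s / 3.8124 = 0.45 / 3.8124 = 0.1180, so n = 0.1180 − 0.114 = 0.0040.

n ≈ 0.004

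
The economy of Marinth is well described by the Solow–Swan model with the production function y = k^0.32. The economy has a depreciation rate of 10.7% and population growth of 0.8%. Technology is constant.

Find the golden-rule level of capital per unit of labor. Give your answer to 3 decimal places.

k_gold ≈ 4.504

The golden rule sets f'(k) = n + δ, i.e. α·k^(α−1) = n + δ.
So k^(1−α) = α / (n + δ) = 0.32 / 0.115 = 2.7826.
k_gold = 2.7826^(1/0.68) ≈ 4.5041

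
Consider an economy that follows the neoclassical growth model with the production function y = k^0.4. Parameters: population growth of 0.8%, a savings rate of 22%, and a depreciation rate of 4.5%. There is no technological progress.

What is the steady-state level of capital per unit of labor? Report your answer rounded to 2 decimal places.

Steady state requires s·f(k) = (n + δ)·k, i.e. s·k^α = (n + δ)·k.
Dividing both sides by k: k^(1−α) = s / (n + δ).
k^0.6 = 0.22 / (0.008 + 0.045) = 0.22 / 0.053 = 4.1509
k* = 4.1509^(1/0.6) ≈ 10.7210

k* ≈ 10.72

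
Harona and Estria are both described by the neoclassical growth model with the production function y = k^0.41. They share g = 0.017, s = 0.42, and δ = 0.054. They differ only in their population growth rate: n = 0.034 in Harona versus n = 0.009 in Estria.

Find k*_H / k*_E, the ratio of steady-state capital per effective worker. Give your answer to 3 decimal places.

Steady-state k* = [s/(n + g + δ)]^(1/(1−α)), so the ratio is [ (s_H/(n + g + δ)_H) / (s_E/(n + g + δ)_E) ]^1.6949.
s_H/(n + g + δ)_H = 0.42/0.105 = 4.0000; s_E/(n + g + δ)_E = 0.42/0.080 = 5.2500.
Ratio = (4.0000/5.2500)^1.6949 = 0.7619^1.6949 ≈ 0.6307

k*_H / k*_E ≈ 0.631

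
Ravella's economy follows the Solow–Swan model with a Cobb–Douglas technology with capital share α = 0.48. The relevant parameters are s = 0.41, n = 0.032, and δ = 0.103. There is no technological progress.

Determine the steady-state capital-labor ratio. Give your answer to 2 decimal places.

Steady state requires s·f(k) = (n + δ)·k, i.e. s·k^α = (n + δ)·k.
Dividing both sides by k: k^(1−α) = s / (n + δ).
k^0.52 = 0.41 / (0.032 + 0.103) = 0.41 / 0.135 = 3.0370
k* = 3.0370^(1/0.52) ≈ 8.4680

k* ≈ 8.47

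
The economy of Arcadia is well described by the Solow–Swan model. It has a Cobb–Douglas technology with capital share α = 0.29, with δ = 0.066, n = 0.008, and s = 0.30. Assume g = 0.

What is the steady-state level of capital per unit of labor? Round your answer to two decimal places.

In steady state, investment equals break-even investment: s·k^α = (n + δ)·k.
Dividing both sides by k: k^(1−α) = s / (n + δ).
k^0.71 = 0.30 / (0.008 + 0.066) = 0.30 / 0.074 = 4.0541
k* = 4.0541^(1/0.71) ≈ 7.1811

k* = 7.18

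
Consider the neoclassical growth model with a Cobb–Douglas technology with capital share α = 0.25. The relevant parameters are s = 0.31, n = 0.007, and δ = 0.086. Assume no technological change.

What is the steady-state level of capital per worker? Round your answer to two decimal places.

At the steady state, Δk = 0, so s·k^α = (n + δ)·k.
Rearranging, k^(1−α) = s / (n + δ).
k^0.75 = 0.31 / (0.007 + 0.086) = 0.31 / 0.093 = 3.3333
k* = 3.3333^(1/0.75) ≈ 4.9793

k* ≈ 4.98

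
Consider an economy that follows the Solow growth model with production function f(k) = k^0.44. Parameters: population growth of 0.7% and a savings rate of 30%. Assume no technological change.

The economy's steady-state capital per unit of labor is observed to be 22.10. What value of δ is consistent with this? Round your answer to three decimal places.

δ ≈ 0.046

Steady state requires s·f(k) = (n + δ)·k, i.e. s·k^α = (n + δ)·k.
So s / (n + δ) = (k*)^(1−α) = 22.10^0.56 = 5.6606.
Therefore n + δ = s / 5.6606 = 0.30 / 5.6606 = 0.0530, so δ = 0.0530 − 0.007 = 0.0460.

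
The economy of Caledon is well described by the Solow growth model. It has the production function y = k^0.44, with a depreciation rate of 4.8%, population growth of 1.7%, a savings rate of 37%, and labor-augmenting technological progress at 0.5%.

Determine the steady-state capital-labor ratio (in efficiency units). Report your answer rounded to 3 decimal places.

k* = 19.555

At the steady state, Δk = 0, so s·k^α = (n + g + δ)·k.
Rearranging, k^(1−α) = s / (n + g + δ).
k^0.56 = 0.37 / (0.017 + 0.005 + 0.048) = 0.37 / 0.070 = 5.2857
k* = 5.2857^(1/0.56) ≈ 19.5548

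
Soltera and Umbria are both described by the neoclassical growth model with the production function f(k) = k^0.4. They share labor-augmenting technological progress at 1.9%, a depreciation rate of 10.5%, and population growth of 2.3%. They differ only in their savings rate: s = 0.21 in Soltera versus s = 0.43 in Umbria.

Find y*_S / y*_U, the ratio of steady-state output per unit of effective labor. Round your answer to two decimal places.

y*_S / y*_U ≈ 0.62

Steady-state y* = [s/(n + g + δ)]^(α/(1−α)), so the ratio is [ (s_S/(n + g + δ)_S) / (s_U/(n + g + δ)_U) ]^0.6667.
s_S/(n + g + δ)_S = 0.21/0.147 = 1.4286; s_U/(n + g + δ)_U = 0.43/0.147 = 2.9252.
Ratio = (1.4286/2.9252)^0.6667 = 0.4884^0.6667 ≈ 0.6202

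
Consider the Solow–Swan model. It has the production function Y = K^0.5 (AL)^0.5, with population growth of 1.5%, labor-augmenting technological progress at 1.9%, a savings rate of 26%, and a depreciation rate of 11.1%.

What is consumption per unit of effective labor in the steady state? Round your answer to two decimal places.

c* ≈ 1.33

At the steady state, Δk = 0, so s·k^α = (n + g + δ)·k.
Dividing both sides by k: k^(1−α) = s / (n + g + δ).
k^0.5 = 0.26 / (0.015 + 0.019 + 0.111) = 0.26 / 0.145 = 1.7931
k* = 1.7931^(1/0.5) ≈ 3.2152
y* = (k*)^α = 3.2152^0.5 ≈ 1.7931
c* = (1 − s)·y* = (1 − 0.26) × 1.7931 ≈ 1.3269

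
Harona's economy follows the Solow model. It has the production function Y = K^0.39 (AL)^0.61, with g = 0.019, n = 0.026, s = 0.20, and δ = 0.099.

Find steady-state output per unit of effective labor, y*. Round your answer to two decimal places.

y* ≈ 1.23

In steady state, investment equals break-even investment: s·k^α = (n + g + δ)·k.
Rearranging, k^(1−α) = s / (n + g + δ).
k^0.61 = 0.20 / (0.026 + 0.019 + 0.099) = 0.20 / 0.144 = 1.3889
k* = 1.3889^(1/0.61) ≈ 1.7135
y* = (k*)^α = 1.7135^0.39 ≈ 1.2337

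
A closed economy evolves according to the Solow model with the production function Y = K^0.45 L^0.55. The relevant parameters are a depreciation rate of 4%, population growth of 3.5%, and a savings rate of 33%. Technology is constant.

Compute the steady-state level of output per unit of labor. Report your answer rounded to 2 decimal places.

y* ≈ 3.36

In steady state, investment equals break-even investment: s·k^α = (n + δ)·k.
Dividing both sides by k: k^(1−α) = s / (n + δ).
k^0.55 = 0.33 / (0.035 + 0.040) = 0.33 / 0.075 = 4.4000
k* = 4.4000^(1/0.55) ≈ 14.7882
y* = (k*)^α = 14.7882^0.45 ≈ 3.3609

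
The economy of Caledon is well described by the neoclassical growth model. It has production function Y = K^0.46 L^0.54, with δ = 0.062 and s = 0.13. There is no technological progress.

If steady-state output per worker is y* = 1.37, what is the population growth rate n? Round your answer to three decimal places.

n ≈ 0.028

Steady state requires s·f(k) = (n + δ)·k, i.e. s·k^α = (n + δ)·k.
Since y* = [s/(n + δ)]^(α/(1−α)), we have s/(n + δ) = (y*)^((1−α)/α) = 1.37^1.1739 = 1.4471.
Therefore n + δ = s / 1.4471 = 0.13 / 1.4471 = 0.0898, so n = 0.0898 − 0.062 = 0.0278.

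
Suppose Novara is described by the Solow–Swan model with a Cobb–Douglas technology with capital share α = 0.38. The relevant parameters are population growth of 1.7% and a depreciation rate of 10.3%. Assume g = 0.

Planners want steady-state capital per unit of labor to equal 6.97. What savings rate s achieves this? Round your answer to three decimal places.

Steady state requires s·f(k) = (n + δ)·k, i.e. s·k^α = (n + δ)·k.
So s / (n + δ) = (k*)^(1−α) = 6.97^0.62 = 3.3328.
Therefore s = 3.3328 × (n + δ) = 3.3328 × 0.120 = 0.3999.

s ≈ 0.400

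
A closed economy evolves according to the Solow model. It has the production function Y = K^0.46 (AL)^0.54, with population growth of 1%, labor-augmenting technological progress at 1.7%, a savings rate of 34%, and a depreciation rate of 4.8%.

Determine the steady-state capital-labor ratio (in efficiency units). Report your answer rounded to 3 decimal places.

k* ≈ 16.428

In steady state, investment equals break-even investment: s·k^α = (n + g + δ)·k.
Dividing both sides by k: k^(1−α) = s / (n + g + δ).
k^0.54 = 0.34 / (0.010 + 0.017 + 0.048) = 0.34 / 0.075 = 4.5333
k* = 4.5333^(1/0.54) ≈ 16.4279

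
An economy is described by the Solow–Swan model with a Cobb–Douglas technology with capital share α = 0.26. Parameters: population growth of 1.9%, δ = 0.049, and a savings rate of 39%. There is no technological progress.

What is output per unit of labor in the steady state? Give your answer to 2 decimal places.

At the steady state, Δk = 0, so s·k^α = (n + δ)·k.
Dividing both sides by k: k^(1−α) = s / (n + δ).
k^0.74 = 0.39 / (0.019 + 0.049) = 0.39 / 0.068 = 5.7353
k* = 5.7353^(1/0.74) ≈ 10.5944
y* = (k*)^α = 10.5944^0.26 ≈ 1.8472

y* = 1.85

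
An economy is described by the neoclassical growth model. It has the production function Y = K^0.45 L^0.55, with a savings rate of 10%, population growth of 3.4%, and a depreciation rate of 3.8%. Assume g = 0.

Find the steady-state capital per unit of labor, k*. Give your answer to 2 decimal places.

k* ≈ 1.82

At the steady state, Δk = 0, so s·k^α = (n + δ)·k.
Rearranging, k^(1−α) = s / (n + δ).
k^0.55 = 0.10 / (0.034 + 0.038) = 0.10 / 0.072 = 1.3889
k* = 1.3889^(1/0.55) ≈ 1.8172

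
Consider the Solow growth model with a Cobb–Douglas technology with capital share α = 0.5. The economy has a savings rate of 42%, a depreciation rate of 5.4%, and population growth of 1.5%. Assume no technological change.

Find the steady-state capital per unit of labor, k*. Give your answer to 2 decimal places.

At the steady state, Δk = 0, so s·k^α = (n + δ)·k.
Dividing both sides by k: k^(1−α) = s / (n + δ).
k^0.5 = 0.42 / (0.015 + 0.054) = 0.42 / 0.069 = 6.0870
k* = 6.0870^(1/0.5) ≈ 37.0516

k* = 37.05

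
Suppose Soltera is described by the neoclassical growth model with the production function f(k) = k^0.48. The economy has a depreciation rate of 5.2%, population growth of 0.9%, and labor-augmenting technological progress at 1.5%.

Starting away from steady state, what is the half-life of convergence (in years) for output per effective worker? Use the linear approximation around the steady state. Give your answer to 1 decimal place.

Near the steady state the convergence rate is λ = (1 − α)(n + g + δ).
λ = (1 − 0.48) × 0.076 = 0.52 × 0.076 = 0.03952
Half-life = ln 2 / λ = 0.6931 / 0.03952 ≈ 17.54 years

about 17.5 years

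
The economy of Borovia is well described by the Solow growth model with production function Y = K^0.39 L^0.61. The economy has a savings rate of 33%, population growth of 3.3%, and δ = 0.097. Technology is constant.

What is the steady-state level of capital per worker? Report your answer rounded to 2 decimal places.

k* = 4.61

Steady state requires s·f(k) = (n + δ)·k, i.e. s·k^α = (n + δ)·k.
Dividing both sides by k: k^(1−α) = s / (n + δ).
k^0.61 = 0.33 / (0.033 + 0.097) = 0.33 / 0.130 = 2.5385
k* = 2.5385^(1/0.61) ≈ 4.6051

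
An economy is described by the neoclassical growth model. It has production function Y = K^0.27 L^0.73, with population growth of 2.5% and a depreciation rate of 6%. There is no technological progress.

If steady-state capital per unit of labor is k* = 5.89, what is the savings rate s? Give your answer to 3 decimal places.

At the steady state, Δk = 0, so s·k^α = (n + δ)·k.
So s / (n + δ) = (k*)^(1−α) = 5.89^0.73 = 3.6491.
Therefore s = 3.6491 × (n + δ) = 3.6491 × 0.085 = 0.3102.

s ≈ 0.310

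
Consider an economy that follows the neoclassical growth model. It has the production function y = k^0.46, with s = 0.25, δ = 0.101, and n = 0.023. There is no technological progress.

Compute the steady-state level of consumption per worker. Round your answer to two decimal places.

c* = 1.36

At the steady state, Δk = 0, so s·k^α = (n + δ)·k.
Dividing both sides by k: k^(1−α) = s / (n + δ).
k^0.54 = 0.25 / (0.023 + 0.101) = 0.25 / 0.124 = 2.0161
k* = 2.0161^(1/0.54) ≈ 3.6636
y* = (k*)^α = 3.6636^0.46 ≈ 1.8172
c* = (1 − s)·y* = (1 − 0.25) × 1.8172 ≈ 1.3629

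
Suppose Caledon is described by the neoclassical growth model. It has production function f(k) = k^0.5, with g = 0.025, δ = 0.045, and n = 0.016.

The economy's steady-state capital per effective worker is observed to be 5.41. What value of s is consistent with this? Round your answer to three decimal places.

s ≈ 0.200

At the steady state, Δk = 0, so s·k^α = (n + g + δ)·k.
So s / (n + g + δ) = (k*)^(1−α) = 5.41^0.5 = 2.3259.
Therefore s = 2.3259 × (n + g + δ) = 2.3259 × 0.086 = 0.2000.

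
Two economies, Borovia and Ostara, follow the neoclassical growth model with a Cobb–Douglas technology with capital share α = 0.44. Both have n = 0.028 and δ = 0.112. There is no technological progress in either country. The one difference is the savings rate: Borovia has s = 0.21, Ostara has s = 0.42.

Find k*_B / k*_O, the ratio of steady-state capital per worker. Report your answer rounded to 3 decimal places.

Steady-state k* = [s/(n + δ)]^(1/(1−α)), so the ratio is [ (s_B/(n + δ)_B) / (s_O/(n + δ)_O) ]^1.7857.
s_B/(n + δ)_B = 0.21/0.140 = 1.5000; s_O/(n + δ)_O = 0.42/0.140 = 3.0000.
Ratio = (1.5000/3.0000)^1.7857 = 0.5000^1.7857 ≈ 0.2900

k*_B / k*_O ≈ 0.290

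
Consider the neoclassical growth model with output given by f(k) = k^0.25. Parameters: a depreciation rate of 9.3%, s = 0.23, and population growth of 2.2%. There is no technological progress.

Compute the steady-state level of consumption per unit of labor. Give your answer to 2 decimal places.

In steady state, investment equals break-even investment: s·k^α = (n + δ)·k.
Rearranging, k^(1−α) = s / (n + δ).
k^0.75 = 0.23 / (0.022 + 0.093) = 0.23 / 0.115 = 2.0000
k* = 2.0000^(1/0.75) ≈ 2.5198
y* = (k*)^α = 2.5198^0.25 ≈ 1.2599
c* = (1 − s)·y* = (1 − 0.23) × 1.2599 ≈ 0.9701

c* = 0.97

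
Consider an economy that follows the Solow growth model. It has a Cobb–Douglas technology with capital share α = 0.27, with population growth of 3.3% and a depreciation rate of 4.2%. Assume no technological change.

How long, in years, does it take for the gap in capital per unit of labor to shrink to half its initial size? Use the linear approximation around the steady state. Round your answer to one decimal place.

Near the steady state the convergence rate is λ = (1 − α)(n + δ).
λ = (1 − 0.27) × 0.075 = 0.73 × 0.075 = 0.05475
Half-life = ln 2 / λ = 0.6931 / 0.05475 ≈ 12.66 years

half-life ≈ 12.7 years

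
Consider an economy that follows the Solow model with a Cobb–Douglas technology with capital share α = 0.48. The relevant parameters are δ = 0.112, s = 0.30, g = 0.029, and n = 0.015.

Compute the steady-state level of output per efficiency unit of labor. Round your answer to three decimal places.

Steady state requires s·f(k) = (n + g + δ)·k, i.e. s·k^α = (n + g + δ)·k.
Rearranging, k^(1−α) = s / (n + g + δ).
k^0.52 = 0.30 / (0.015 + 0.029 + 0.112) = 0.30 / 0.156 = 1.9231
k* = 1.9231^(1/0.52) ≈ 3.5169
y* = (k*)^α = 3.5169^0.48 ≈ 1.8288

y* = 1.829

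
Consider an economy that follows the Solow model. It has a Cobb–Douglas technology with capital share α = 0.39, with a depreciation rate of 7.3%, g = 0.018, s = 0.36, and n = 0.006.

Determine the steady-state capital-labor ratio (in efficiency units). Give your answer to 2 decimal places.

k* = 8.58

Steady state requires s·f(k) = (n + g + δ)·k, i.e. s·k^α = (n + g + δ)·k.
Dividing both sides by k: k^(1−α) = s / (n + g + δ).
k^0.61 = 0.36 / (0.006 + 0.018 + 0.073) = 0.36 / 0.097 = 3.7113
k* = 3.7113^(1/0.61) ≈ 8.5832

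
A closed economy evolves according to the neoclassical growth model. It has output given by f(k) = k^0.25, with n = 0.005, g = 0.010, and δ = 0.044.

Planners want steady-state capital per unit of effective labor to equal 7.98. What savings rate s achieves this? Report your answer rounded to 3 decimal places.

s ≈ 0.280

Steady state requires s·f(k) = (n + g + δ)·k, i.e. s·k^α = (n + g + δ)·k.
So s / (n + g + δ) = (k*)^(1−α) = 7.98^0.75 = 4.7479.
Therefore s = 4.7479 × (n + g + δ) = 4.7479 × 0.059 = 0.2801.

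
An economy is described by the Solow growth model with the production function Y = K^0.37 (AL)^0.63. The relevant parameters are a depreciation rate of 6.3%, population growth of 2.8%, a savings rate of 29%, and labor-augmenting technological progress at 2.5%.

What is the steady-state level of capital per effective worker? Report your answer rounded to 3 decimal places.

k* ≈ 4.282

At the steady state, Δk = 0, so s·k^α = (n + g + δ)·k.
Dividing both sides by k: k^(1−α) = s / (n + g + δ).
k^0.63 = 0.29 / (0.028 + 0.025 + 0.063) = 0.29 / 0.116 = 2.5000
k* = 2.5000^(1/0.63) ≈ 4.2820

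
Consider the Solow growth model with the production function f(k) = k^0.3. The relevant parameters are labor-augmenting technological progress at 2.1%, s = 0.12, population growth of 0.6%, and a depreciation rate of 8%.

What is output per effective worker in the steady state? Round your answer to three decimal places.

In steady state, investment equals break-even investment: s·k^α = (n + g + δ)·k.
Rearranging, k^(1−α) = s / (n + g + δ).
k^0.7 = 0.12 / (0.006 + 0.021 + 0.080) = 0.12 / 0.107 = 1.1215
k* = 1.1215^(1/0.7) ≈ 1.1780
y* = (k*)^α = 1.1780^0.3 ≈ 1.0504

y* = 1.050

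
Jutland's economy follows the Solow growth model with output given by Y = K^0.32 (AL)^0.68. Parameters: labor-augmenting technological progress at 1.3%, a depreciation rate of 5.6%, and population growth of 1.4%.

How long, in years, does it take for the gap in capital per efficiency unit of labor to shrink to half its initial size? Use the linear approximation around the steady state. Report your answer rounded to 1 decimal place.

about 12.3 years

Near the steady state the convergence rate is λ = (1 − α)(n + g + δ).
λ = (1 − 0.32) × 0.083 = 0.68 × 0.083 = 0.05644
Half-life = ln 2 / λ = 0.6931 / 0.05644 ≈ 12.28 years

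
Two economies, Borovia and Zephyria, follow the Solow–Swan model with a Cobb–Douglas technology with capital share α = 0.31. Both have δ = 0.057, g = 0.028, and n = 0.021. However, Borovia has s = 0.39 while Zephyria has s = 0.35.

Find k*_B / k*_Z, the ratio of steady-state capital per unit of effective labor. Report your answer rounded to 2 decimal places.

Steady-state k* = [s/(n + g + δ)]^(1/(1−α)), so the ratio is [ (s_B/(n + g + δ)_B) / (s_Z/(n + g + δ)_Z) ]^1.4493.
s_B/(n + g + δ)_B = 0.39/0.106 = 3.6792; s_Z/(n + g + δ)_Z = 0.35/0.106 = 3.3019.
Ratio = (3.6792/3.3019)^1.4493 = 1.1143^1.4493 ≈ 1.1698

ratio ≈ 1.17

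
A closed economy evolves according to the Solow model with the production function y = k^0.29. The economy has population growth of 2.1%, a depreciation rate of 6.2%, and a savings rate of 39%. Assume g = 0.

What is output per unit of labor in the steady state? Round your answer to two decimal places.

y* ≈ 1.88

In steady state, investment equals break-even investment: s·k^α = (n + δ)·k.
Rearranging, k^(1−α) = s / (n + δ).
k^0.71 = 0.39 / (0.021 + 0.062) = 0.39 / 0.083 = 4.6988
k* = 4.6988^(1/0.71) ≈ 8.8402
y* = (k*)^α = 8.8402^0.29 ≈ 1.8814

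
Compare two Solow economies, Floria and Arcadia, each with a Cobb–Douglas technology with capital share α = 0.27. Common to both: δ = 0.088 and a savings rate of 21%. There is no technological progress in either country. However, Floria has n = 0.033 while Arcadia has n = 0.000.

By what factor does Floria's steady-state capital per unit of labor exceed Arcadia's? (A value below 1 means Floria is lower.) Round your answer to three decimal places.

k*_F / k*_A ≈ 0.646

Steady-state k* = [s/(n + δ)]^(1/(1−α)), so the ratio is [ (s_F/(n + δ)_F) / (s_A/(n + δ)_A) ]^1.3699.
s_F/(n + δ)_F = 0.21/0.121 = 1.7355; s_A/(n + δ)_A = 0.21/0.088 = 2.3864.
Ratio = (1.7355/2.3864)^1.3699 = 0.7272^1.3699 ≈ 0.6464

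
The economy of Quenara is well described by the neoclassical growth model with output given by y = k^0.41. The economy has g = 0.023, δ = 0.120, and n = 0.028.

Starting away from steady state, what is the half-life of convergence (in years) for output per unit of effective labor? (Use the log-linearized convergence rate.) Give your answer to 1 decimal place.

Near the steady state the convergence rate is λ = (1 − α)(n + g + δ).
λ = (1 − 0.41) × 0.171 = 0.59 × 0.171 = 0.10089
Half-life = ln 2 / λ = 0.6931 / 0.10089 ≈ 6.87 years

about 6.9 years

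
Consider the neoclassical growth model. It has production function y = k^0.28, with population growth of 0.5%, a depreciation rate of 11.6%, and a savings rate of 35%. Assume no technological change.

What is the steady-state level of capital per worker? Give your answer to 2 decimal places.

k* ≈ 4.37

Steady state requires s·f(k) = (n + δ)·k, i.e. s·k^α = (n + δ)·k.
Dividing both sides by k: k^(1−α) = s / (n + δ).
k^0.72 = 0.35 / (0.005 + 0.116) = 0.35 / 0.121 = 2.8926
k* = 2.8926^(1/0.72) ≈ 4.3720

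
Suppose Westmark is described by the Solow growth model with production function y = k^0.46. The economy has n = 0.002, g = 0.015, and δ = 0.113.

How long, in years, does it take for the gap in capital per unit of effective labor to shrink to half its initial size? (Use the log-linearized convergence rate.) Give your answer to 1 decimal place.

t_½ ≈ 9.9 years

Near the steady state the convergence rate is λ = (1 − α)(n + g + δ).
λ = (1 − 0.46) × 0.130 = 0.54 × 0.130 = 0.0702
Half-life = ln 2 / λ = 0.6931 / 0.0702 ≈ 9.87 years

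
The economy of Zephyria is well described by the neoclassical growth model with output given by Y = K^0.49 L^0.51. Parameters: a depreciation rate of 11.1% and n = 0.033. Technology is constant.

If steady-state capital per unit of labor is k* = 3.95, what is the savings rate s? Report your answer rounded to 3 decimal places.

At the steady state, Δk = 0, so s·k^α = (n + δ)·k.
So s / (n + δ) = (k*)^(1−α) = 3.95^0.51 = 2.0150.
Therefore s = 2.0150 × (n + δ) = 2.0150 × 0.144 = 0.2902.

s ≈ 0.290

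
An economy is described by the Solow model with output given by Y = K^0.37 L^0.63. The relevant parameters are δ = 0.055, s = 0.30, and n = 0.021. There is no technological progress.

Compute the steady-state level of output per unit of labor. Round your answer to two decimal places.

y* = 2.24

Steady state requires s·f(k) = (n + δ)·k, i.e. s·k^α = (n + δ)·k.
Dividing both sides by k: k^(1−α) = s / (n + δ).
k^0.63 = 0.30 / (0.021 + 0.055) = 0.30 / 0.076 = 3.9474
k* = 3.9474^(1/0.63) ≈ 8.8415
y* = (k*)^α = 8.8415^0.37 ≈ 2.2398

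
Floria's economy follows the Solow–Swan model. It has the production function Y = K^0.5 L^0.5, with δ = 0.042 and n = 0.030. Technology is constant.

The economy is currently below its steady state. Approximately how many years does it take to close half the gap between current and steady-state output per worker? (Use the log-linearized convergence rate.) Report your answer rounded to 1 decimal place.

t_½ ≈ 19.3 years

Near the steady state the convergence rate is λ = (1 − α)(n + δ).
λ = (1 − 0.5) × 0.072 = 0.5 × 0.072 = 0.0360
Half-life = ln 2 / λ = 0.6931 / 0.0360 ≈ 19.25 years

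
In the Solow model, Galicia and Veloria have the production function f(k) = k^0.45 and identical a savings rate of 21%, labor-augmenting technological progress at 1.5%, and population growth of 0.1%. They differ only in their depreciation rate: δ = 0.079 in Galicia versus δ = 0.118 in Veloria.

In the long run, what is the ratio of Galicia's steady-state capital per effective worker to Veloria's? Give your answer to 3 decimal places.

Steady-state k* = [s/(n + g + δ)]^(1/(1−α)), so the ratio is [ (s_G/(n + g + δ)_G) / (s_V/(n + g + δ)_V) ]^1.8182.
s_G/(n + g + δ)_G = 0.21/0.095 = 2.2105; s_V/(n + g + δ)_V = 0.21/0.134 = 1.5672.
Ratio = (2.2105/1.5672)^1.8182 = 1.4105^1.8182 ≈ 1.8689

ratio ≈ 1.869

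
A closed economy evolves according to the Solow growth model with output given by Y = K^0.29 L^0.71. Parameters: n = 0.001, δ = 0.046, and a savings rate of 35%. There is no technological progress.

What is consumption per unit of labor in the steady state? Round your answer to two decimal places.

Steady state requires s·f(k) = (n + δ)·k, i.e. s·k^α = (n + δ)·k.
Dividing both sides by k: k^(1−α) = s / (n + δ).
k^0.71 = 0.35 / (0.001 + 0.046) = 0.35 / 0.047 = 7.4468
k* = 7.4468^(1/0.71) ≈ 16.9093
y* = (k*)^α = 16.9093^0.29 ≈ 2.2707
c* = (1 − s)·y* = (1 − 0.35) × 2.2707 ≈ 1.4760

c* ≈ 1.48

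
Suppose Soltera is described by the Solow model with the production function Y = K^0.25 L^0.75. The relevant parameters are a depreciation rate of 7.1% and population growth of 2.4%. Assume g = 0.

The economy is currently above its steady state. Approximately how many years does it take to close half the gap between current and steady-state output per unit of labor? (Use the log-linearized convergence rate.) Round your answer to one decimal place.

Near the steady state the convergence rate is λ = (1 − α)(n + δ).
λ = (1 − 0.25) × 0.095 = 0.75 × 0.095 = 0.07125
Half-life = ln 2 / λ = 0.6931 / 0.07125 ≈ 9.73 years

t_½ ≈ 9.7 years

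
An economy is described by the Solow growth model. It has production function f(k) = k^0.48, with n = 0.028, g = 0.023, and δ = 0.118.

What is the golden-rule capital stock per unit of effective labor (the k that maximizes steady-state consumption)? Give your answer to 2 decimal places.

The golden rule sets f'(k) = n + g + δ, i.e. α·k^(α−1) = n + g + δ.
So k^(1−α) = α / (n + g + δ) = 0.48 / 0.169 = 2.8402.
k_gold = 2.8402^(1/0.52) ≈ 7.4443

k_gold ≈ 7.44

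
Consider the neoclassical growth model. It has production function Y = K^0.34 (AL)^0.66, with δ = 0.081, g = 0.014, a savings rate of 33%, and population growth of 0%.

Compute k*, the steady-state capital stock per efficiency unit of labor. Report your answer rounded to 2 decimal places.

k* = 6.60

In steady state, investment equals break-even investment: s·k^α = (n + g + δ)·k.
Rearranging, k^(1−α) = s / (n + g + δ).
k^0.66 = 0.33 / (0.000 + 0.014 + 0.081) = 0.33 / 0.095 = 3.4737
k* = 3.4737^(1/0.66) ≈ 6.5975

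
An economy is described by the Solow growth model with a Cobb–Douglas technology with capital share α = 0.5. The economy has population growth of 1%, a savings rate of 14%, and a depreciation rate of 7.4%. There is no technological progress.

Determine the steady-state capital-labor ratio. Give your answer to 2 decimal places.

In steady state, investment equals break-even investment: s·k^α = (n + δ)·k.
Dividing both sides by k: k^(1−α) = s / (n + δ).
k^0.5 = 0.14 / (0.010 + 0.074) = 0.14 / 0.084 = 1.6667
k* = 1.6667^(1/0.5) ≈ 2.7779

k* ≈ 2.78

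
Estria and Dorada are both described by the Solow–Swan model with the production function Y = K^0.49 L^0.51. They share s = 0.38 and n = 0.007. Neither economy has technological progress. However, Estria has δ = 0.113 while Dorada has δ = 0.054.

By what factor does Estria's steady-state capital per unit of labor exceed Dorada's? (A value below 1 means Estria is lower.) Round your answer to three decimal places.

ratio ≈ 0.265

Steady-state k* = [s/(n + δ)]^(1/(1−α)), so the ratio is [ (s_E/(n + δ)_E) / (s_D/(n + δ)_D) ]^1.9608.
s_E/(n + δ)_E = 0.38/0.120 = 3.1667; s_D/(n + δ)_D = 0.38/0.061 = 6.2295.
Ratio = (3.1667/6.2295)^1.9608 = 0.5083^1.9608 ≈ 0.2653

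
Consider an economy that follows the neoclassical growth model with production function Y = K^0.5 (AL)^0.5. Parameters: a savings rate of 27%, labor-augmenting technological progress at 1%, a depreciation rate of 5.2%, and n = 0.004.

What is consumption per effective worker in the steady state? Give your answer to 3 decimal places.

In steady state, investment equals break-even investment: s·k^α = (n + g + δ)·k.
Rearranging, k^(1−α) = s / (n + g + δ).
k^0.5 = 0.27 / (0.004 + 0.010 + 0.052) = 0.27 / 0.066 = 4.0909
k* = 4.0909^(1/0.5) ≈ 16.7355
y* = (k*)^α = 16.7355^0.5 ≈ 4.0909
c* = (1 − s)·y* = (1 − 0.27) × 4.0909 ≈ 2.9864

c* = 2.986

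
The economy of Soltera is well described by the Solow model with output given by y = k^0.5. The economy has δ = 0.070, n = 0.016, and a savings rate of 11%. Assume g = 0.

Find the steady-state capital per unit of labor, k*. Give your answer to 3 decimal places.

In steady state, investment equals break-even investment: s·k^α = (n + δ)·k.
Dividing both sides by k: k^(1−α) = s / (n + δ).
k^0.5 = 0.11 / (0.016 + 0.070) = 0.11 / 0.086 = 1.2791
k* = 1.2791^(1/0.5) ≈ 1.6361

k* = 1.636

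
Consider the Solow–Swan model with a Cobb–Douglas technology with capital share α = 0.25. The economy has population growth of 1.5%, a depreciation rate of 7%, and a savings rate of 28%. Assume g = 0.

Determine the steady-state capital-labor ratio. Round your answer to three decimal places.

At the steady state, Δk = 0, so s·k^α = (n + δ)·k.
Rearranging, k^(1−α) = s / (n + δ).
k^0.75 = 0.28 / (0.015 + 0.070) = 0.28 / 0.085 = 3.2941
k* = 3.2941^(1/0.75) ≈ 4.9013

k* = 4.901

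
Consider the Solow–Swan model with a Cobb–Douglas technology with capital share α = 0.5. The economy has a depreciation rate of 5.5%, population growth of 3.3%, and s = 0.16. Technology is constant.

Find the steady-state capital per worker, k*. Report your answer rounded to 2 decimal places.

In steady state, investment equals break-even investment: s·k^α = (n + δ)·k.
Rearranging, k^(1−α) = s / (n + δ).
k^0.5 = 0.16 / (0.033 + 0.055) = 0.16 / 0.088 = 1.8182
k* = 1.8182^(1/0.5) ≈ 3.3059

k* ≈ 3.31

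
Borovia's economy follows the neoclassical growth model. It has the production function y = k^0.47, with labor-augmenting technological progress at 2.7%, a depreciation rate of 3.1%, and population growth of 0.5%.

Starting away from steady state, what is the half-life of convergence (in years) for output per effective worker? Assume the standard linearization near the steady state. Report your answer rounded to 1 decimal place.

half-life ≈ 20.8 years

Near the steady state the convergence rate is λ = (1 − α)(n + g + δ).
λ = (1 − 0.47) × 0.063 = 0.53 × 0.063 = 0.03339
Half-life = ln 2 / λ = 0.6931 / 0.03339 ≈ 20.76 years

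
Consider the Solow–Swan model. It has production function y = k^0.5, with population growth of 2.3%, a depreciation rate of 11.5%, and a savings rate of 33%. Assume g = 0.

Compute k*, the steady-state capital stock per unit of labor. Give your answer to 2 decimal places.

In steady state, investment equals break-even investment: s·k^α = (n + δ)·k.
Rearranging, k^(1−α) = s / (n + δ).
k^0.5 = 0.33 / (0.023 + 0.115) = 0.33 / 0.138 = 2.3913
k* = 2.3913^(1/0.5) ≈ 5.7183

k* ≈ 5.72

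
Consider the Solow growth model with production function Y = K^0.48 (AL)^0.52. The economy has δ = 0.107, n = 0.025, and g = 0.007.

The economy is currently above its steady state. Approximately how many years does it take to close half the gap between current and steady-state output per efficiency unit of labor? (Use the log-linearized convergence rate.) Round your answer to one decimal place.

Near the steady state the convergence rate is λ = (1 − α)(n + g + δ).
λ = (1 − 0.48) × 0.139 = 0.52 × 0.139 = 0.07228
Half-life = ln 2 / λ = 0.6931 / 0.07228 ≈ 9.59 years

t_½ ≈ 9.6 years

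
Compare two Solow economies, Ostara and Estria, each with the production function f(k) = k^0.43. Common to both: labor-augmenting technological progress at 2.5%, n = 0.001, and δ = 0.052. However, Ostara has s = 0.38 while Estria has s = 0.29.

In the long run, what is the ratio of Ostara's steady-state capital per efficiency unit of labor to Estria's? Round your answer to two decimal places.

Steady-state k* = [s/(n + g + δ)]^(1/(1−α)), so the ratio is [ (s_O/(n + g + δ)_O) / (s_E/(n + g + δ)_E) ]^1.7544.
s_O/(n + g + δ)_O = 0.38/0.078 = 4.8718; s_E/(n + g + δ)_E = 0.29/0.078 = 3.7179.
Ratio = (4.8718/3.7179)^1.7544 = 1.3104^1.7544 ≈ 1.6068

ratio ≈ 1.61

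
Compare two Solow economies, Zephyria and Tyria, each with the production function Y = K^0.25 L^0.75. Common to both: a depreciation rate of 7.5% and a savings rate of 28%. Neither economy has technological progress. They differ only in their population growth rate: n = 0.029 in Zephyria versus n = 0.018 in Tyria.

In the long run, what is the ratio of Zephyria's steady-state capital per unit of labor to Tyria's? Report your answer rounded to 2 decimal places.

k*_Z / k*_T ≈ 0.86

Steady-state k* = [s/(n + δ)]^(1/(1−α)), so the ratio is [ (s_Z/(n + δ)_Z) / (s_T/(n + δ)_T) ]^1.3333.
s_Z/(n + δ)_Z = 0.28/0.104 = 2.6923; s_T/(n + δ)_T = 0.28/0.093 = 3.0108.
Ratio = (2.6923/3.0108)^1.3333 = 0.8942^1.3333 ≈ 0.8615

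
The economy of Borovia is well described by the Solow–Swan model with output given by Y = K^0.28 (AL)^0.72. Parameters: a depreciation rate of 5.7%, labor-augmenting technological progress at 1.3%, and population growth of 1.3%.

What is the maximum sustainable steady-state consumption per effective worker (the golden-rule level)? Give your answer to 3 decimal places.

c_gold ≈ 1.155

At the golden rule, f'(k) = n + g + δ, so α·k^(α−1) = n + g + δ and k_gold = (α/(n + g + δ))^(1/(1−α)).
k_gold = (0.28/0.083)^(1/0.72) = 3.3735^1.3889 ≈ 5.4132
c_gold = f(k_gold) − (n + g + δ)·k_gold = 1.6046 − 0.083×5.4132 ≈ 1.1553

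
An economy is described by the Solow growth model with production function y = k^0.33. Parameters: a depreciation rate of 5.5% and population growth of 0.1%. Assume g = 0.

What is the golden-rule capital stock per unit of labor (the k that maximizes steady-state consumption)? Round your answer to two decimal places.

The golden rule sets f'(k) = n + δ, i.e. α·k^(α−1) = n + δ.
So k^(1−α) = α / (n + δ) = 0.33 / 0.056 = 5.8929.
k_gold = 5.8929^(1/0.67) ≈ 14.1171

k_gold ≈ 14.12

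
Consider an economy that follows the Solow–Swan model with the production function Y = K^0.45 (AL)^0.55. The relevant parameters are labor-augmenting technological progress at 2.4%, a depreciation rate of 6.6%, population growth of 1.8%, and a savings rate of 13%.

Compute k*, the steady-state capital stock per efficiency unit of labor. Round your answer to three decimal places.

At the steady state, Δk = 0, so s·k^α = (n + g + δ)·k.
Dividing both sides by k: k^(1−α) = s / (n + g + δ).
k^0.55 = 0.13 / (0.018 + 0.024 + 0.066) = 0.13 / 0.108 = 1.2037
k* = 1.2037^(1/0.55) ≈ 1.4009

k* ≈ 1.401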